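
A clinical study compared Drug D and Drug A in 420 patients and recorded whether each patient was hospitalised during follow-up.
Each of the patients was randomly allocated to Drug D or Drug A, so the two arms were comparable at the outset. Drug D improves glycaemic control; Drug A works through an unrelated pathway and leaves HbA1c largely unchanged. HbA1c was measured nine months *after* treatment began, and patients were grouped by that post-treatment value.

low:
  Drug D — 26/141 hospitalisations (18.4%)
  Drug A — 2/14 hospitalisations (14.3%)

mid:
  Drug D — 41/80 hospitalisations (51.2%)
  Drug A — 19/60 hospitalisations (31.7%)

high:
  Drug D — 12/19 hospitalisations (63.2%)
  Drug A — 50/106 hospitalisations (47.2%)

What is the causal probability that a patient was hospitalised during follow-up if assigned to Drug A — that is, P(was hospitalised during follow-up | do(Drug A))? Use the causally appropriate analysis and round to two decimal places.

0.39

Within every HbA1c level Drug A has the lower rate, yet pooled Drug D does — Simpson's reversal.
The distribution of HbA1c is itself part of what the drug does — it is an intermediate outcome. Holding it fixed would remove that part of the effect; the total effect is the pooled difference.
So P(outcome | do(Drug A)) is just the pooled rate for Drug A: 71/180 = 0.394.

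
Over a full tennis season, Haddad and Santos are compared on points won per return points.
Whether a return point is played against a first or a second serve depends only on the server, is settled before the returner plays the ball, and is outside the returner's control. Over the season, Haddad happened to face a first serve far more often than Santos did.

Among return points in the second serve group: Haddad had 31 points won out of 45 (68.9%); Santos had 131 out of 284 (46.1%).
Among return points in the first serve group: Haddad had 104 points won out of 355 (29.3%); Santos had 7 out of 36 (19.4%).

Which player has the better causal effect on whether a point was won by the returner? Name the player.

Nothing the player does changes serve type; the imbalance is an allocation artefact. With serve type also predicting the outcome, the pooled figure is confounded, and the within-stratum comparison is the causal one.
Within each level — second serve: 68.9% vs 46.1%; first serve: 29.3% vs 19.4% — Haddad is higher every time.

Haddad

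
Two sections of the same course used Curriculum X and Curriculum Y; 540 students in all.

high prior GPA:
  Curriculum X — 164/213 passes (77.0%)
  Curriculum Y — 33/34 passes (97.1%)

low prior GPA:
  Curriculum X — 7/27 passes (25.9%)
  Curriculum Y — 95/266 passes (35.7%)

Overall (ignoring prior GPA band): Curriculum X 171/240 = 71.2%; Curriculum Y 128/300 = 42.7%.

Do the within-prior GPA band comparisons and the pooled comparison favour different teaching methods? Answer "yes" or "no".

yes

Within each prior GPA band level (high prior GPA 77.0% vs 97.1%; low prior GPA 25.9% vs 35.7%), Curriculum Y has the higher rate every time. Pooled: 71.2% vs 42.7% — Curriculum X has the higher rate overall. The two comparisons disagree.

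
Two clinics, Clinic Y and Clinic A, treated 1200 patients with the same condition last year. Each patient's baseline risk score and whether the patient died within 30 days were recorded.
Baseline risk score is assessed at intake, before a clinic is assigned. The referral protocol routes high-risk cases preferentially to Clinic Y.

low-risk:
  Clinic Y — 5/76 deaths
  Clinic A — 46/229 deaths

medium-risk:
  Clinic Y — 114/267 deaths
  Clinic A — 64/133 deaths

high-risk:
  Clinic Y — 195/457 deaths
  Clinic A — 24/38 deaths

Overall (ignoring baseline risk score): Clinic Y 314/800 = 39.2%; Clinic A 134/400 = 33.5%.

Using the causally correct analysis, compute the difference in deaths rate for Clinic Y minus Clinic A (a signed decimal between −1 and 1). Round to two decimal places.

Baseline risk score satisfies the back-door criterion: it is not a descendant of the clinic, and it blocks the spurious path from clinic to outcome. Adjusting for it (i.e., using the within-baseline risk score rates) gives the causal effect.
Adjusting over the population distribution of baseline risk score: 0.254·(0.066−0.201) + 0.333·(0.427−0.481) + 0.412·(0.427−0.632) = -0.137.

-0.14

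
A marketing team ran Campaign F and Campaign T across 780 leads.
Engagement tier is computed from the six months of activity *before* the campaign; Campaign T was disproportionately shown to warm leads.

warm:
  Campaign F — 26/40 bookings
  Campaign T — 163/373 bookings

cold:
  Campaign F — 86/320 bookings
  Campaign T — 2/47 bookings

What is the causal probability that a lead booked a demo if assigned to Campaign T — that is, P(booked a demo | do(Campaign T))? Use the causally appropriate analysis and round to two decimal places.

0.25

The engagement tier-specific comparison favours Campaign F throughout, but the pooled figures favour Campaign T. The question is whether to condition on engagement tier.
Engagement tier differs across campaigns for reasons unrelated to any effect of the campaign itself, and it separately predicts the outcome — a classic confounder. We must compare within engagement tier levels.
Standardising Campaign T to the population engagement tier mix: 0.529·163/373 + 0.471·2/47 = 0.251.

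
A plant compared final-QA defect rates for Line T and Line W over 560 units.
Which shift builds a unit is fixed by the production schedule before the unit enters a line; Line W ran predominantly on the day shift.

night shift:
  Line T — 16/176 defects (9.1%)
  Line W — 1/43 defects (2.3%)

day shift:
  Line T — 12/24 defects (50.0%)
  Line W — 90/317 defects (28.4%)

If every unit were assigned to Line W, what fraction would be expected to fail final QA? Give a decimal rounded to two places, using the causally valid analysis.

0.18

Line W is lower inside every shift stratum but Line T is lower in aggregate. Whether to stratify depends on how shift relates to the line.
Shift is set before the line has any effect — it is not caused by the line — and it independently drives the outcome. That makes it a confounder, so the causal comparison is within shift levels.
Standardising Line W to the population shift mix: 0.391·1/43 + 0.609·90/317 = 0.182.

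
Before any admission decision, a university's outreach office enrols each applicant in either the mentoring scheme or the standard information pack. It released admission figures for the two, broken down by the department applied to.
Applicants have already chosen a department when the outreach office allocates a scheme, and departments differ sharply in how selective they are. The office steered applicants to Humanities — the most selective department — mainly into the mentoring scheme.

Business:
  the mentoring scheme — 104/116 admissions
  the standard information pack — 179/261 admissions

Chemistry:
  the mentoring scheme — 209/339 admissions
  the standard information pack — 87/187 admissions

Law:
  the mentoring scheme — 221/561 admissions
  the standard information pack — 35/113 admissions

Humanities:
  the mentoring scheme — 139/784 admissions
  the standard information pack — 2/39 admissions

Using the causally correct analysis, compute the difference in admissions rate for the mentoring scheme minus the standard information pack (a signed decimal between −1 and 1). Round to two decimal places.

+0.13

The imbalance in department arose from how applicants were allocated, not from anything the outreach scheme did; and department independently affects the outcome. The pooled gap is confounded — condition on department.
Adjusting over the population distribution of department: 0.157·(0.897−0.686) + 0.219·(0.617−0.465) + 0.281·(0.394−0.310) + 0.343·(0.177−0.051) = +0.133.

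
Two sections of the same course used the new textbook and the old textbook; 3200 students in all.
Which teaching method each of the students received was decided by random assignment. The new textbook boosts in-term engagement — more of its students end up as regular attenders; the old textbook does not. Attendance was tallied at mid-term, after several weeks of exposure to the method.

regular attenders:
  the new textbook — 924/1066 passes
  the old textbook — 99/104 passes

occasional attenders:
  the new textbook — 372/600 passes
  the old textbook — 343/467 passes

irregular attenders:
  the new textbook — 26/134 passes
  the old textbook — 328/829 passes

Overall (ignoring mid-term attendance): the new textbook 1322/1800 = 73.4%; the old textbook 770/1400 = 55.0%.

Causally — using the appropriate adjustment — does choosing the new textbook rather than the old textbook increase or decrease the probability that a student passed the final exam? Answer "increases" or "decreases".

increases

Mid-term attendance lies on the pathway teaching method → mid-term attendance → outcome, so adjusting for it blocks the indirect effect. For the total causal effect of teaching method, use the unadjusted pooled rates.
Pooled: the new textbook 73.4% vs the old textbook 55.0%; the new textbook is higher overall.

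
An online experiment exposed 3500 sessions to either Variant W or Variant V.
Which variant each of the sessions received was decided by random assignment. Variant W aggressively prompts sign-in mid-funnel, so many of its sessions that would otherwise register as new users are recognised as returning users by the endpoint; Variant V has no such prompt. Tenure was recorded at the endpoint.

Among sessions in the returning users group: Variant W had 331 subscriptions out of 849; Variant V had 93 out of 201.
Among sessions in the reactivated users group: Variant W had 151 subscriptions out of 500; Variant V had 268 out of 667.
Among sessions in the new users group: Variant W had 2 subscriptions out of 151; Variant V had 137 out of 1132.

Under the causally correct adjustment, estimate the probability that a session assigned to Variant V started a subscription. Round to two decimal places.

User tenure lies on the pathway variant → user tenure → outcome, so adjusting for it blocks the indirect effect. For the total causal effect of variant, use the unadjusted pooled rates.
So P(outcome | do(Variant V)) is just the pooled rate for Variant V: 498/2000 = 0.249.

0.25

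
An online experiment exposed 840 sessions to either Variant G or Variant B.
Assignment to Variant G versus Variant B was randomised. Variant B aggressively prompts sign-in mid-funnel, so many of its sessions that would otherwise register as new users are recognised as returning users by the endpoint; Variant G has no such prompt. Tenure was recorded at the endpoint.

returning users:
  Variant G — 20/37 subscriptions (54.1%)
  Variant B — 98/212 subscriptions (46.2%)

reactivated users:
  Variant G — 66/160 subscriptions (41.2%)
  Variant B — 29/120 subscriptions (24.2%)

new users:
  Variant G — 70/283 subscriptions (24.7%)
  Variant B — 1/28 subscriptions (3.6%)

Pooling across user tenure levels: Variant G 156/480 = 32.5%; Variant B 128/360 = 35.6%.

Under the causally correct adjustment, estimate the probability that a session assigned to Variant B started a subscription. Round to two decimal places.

The distribution of user tenure is itself part of what the variant does — it is an intermediate outcome. Holding it fixed would remove that part of the effect; the total effect is the pooled difference.
So P(outcome | do(Variant B)) is just the pooled rate for Variant B: 128/360 = 0.356.

0.36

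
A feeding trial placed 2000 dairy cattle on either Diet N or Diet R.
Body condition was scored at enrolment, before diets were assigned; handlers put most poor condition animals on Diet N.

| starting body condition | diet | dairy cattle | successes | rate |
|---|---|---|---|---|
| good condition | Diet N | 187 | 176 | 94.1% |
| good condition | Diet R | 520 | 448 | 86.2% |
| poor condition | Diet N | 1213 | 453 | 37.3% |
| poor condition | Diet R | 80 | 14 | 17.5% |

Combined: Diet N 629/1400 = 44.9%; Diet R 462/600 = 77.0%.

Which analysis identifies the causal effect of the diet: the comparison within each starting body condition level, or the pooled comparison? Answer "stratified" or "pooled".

stratified

The imbalance in starting body condition arose from how dairy cattle were allocated, not from anything the diet did; and starting body condition independently affects the outcome. The pooled gap is confounded — condition on starting body condition.
Within each level — good condition: 94.1% vs 86.2%; poor condition: 37.3% vs 17.5% — Diet N is higher every time.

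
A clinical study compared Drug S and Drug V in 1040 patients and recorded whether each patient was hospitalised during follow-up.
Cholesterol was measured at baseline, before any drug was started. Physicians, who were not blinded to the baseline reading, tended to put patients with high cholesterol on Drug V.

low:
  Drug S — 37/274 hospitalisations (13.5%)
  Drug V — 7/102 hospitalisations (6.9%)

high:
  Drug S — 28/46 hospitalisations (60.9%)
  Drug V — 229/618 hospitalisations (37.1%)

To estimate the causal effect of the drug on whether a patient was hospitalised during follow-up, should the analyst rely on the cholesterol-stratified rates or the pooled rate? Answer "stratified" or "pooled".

stratified

Since cholesterol is a pre-existing factor (not a product of the drug) and it affects the outcome on its own, it is a confounder. The stratified rates, not the pooled rate, identify the causal effect.
Within each level — low: 13.5% vs 6.9%; high: 60.9% vs 37.1% — Drug V is lower every time.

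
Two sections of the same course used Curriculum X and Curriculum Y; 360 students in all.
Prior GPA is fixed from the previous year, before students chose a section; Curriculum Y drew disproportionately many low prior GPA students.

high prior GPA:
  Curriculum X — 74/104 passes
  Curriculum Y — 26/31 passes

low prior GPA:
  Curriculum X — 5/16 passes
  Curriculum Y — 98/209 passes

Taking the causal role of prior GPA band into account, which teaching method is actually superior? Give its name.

Curriculum Y

The stratified and pooled comparisons disagree (Curriculum Y wins within each prior GPA band; Curriculum X wins overall), so the answer turns on the causal role of prior GPA band.
The imbalance in prior GPA band arose from how students were allocated, not from anything the teaching method did; and prior GPA band independently affects the outcome. The pooled gap is confounded — condition on prior GPA band.
Within each level — high prior GPA: 71.2% vs 83.9%; low prior GPA: 31.2% vs 46.9% — Curriculum Y is higher every time.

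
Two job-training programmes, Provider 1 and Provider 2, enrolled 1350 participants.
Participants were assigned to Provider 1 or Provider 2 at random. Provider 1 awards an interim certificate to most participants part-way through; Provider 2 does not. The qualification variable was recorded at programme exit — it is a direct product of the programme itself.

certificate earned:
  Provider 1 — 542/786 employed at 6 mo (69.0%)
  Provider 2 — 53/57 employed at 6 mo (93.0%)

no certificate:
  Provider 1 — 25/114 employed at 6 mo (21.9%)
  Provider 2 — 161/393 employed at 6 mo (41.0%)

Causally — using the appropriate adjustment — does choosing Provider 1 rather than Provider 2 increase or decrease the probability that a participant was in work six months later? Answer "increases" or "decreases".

Within every qualification attained during the programme level Provider 2 has the higher rate, yet pooled Provider 1 does — Simpson's reversal.
Because the programme influences qualification attained during the programme, qualification attained during the programme is a post-treatment mediator, not a confounder. Stratifying on it would bias the estimate; the causal effect is the crude pooled difference.
Pooled: Provider 1 63.0% vs Provider 2 47.6%; Provider 1 is higher overall.

increases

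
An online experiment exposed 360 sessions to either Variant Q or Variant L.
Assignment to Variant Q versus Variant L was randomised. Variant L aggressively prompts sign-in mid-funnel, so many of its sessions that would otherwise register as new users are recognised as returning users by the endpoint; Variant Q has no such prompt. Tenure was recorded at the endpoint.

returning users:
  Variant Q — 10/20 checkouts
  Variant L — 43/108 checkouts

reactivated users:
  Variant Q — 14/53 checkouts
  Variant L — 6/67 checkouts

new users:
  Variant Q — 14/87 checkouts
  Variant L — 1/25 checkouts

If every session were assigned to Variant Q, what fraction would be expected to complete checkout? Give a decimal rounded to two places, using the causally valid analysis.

0.24

User tenure here is a post-treatment variable shaped by the variant; conditioning on it would introduce bias rather than remove it. The overall comparison is the causal one.
So P(outcome | do(Variant Q)) is just the pooled rate for Variant Q: 38/160 = 0.237.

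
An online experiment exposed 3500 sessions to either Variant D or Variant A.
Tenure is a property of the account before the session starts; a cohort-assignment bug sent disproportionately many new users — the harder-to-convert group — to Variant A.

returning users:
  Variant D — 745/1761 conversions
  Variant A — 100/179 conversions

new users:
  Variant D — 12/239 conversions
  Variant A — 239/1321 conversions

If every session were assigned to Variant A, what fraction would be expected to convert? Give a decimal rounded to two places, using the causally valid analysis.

0.39

The imbalance in user tenure arose from how sessions were allocated, not from anything the variant did; and user tenure independently affects the outcome. The pooled gap is confounded — condition on user tenure.
Standardising Variant A to the population user tenure mix: 0.554·100/179 + 0.446·239/1321 = 0.390.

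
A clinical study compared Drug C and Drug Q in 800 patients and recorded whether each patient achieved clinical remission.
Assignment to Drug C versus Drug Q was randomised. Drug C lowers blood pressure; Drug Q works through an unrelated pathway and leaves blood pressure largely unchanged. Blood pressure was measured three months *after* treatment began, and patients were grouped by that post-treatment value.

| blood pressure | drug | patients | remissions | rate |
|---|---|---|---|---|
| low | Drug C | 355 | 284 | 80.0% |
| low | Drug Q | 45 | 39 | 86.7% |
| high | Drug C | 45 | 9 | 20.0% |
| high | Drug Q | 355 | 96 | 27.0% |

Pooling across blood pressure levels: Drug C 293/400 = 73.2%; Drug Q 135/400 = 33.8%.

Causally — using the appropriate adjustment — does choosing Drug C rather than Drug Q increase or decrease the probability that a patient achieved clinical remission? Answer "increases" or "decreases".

increases

Blood pressure is recorded after the drug and is itself shifted by it — it sits on the causal path from drug to outcome. Conditioning on a mediator would strip out part of the effect we want; the pooled comparison gives the total causal effect.
Pooled: Drug C 73.2% vs Drug Q 33.8%; Drug C is higher overall.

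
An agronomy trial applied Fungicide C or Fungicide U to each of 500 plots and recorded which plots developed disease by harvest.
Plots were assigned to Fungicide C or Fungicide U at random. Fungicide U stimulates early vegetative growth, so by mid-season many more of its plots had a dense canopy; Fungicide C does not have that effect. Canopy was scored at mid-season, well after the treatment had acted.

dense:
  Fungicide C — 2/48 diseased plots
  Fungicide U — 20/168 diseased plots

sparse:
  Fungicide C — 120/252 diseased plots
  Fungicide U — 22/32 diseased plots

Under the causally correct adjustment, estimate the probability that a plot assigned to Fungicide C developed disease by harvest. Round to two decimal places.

0.41

Because the fungicide influences mid-season canopy, mid-season canopy is a post-treatment mediator, not a confounder. Stratifying on it would bias the estimate; the causal effect is the crude pooled difference.
So P(outcome | do(Fungicide C)) is just the pooled rate for Fungicide C: 122/300 = 0.407.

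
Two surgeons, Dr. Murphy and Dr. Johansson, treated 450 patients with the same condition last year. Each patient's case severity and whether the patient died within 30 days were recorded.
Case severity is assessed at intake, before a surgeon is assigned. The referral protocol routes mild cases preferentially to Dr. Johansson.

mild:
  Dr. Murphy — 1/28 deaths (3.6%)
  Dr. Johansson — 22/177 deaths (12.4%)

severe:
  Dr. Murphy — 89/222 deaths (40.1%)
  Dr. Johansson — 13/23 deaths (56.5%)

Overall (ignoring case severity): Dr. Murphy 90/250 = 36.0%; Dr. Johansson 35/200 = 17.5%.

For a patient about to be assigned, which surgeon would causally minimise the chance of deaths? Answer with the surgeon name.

Within every case severity level Dr. Murphy has the lower rate, yet pooled Dr. Johansson does — Simpson's reversal.
The imbalance in case severity arose from how patients were allocated, not from anything the surgeon did; and case severity independently affects the outcome. The pooled gap is confounded — condition on case severity.
Within each level — mild: 3.6% vs 12.4%; severe: 40.1% vs 56.5% — Dr. Murphy is lower every time.

Dr. Murphy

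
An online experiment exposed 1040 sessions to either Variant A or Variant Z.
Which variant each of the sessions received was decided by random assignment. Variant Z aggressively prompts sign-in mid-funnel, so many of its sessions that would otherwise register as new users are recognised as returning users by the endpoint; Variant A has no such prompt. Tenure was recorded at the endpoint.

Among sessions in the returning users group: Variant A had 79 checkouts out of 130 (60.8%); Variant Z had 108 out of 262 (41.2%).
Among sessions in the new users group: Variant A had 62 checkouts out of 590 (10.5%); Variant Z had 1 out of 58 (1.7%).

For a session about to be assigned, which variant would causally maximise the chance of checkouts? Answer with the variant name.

The distribution of user tenure is itself part of what the variant does — it is an intermediate outcome. Holding it fixed would remove that part of the effect; the total effect is the pooled difference.
Pooled: Variant A 19.6% vs Variant Z 34.1%; Variant Z is higher overall.

Variant Z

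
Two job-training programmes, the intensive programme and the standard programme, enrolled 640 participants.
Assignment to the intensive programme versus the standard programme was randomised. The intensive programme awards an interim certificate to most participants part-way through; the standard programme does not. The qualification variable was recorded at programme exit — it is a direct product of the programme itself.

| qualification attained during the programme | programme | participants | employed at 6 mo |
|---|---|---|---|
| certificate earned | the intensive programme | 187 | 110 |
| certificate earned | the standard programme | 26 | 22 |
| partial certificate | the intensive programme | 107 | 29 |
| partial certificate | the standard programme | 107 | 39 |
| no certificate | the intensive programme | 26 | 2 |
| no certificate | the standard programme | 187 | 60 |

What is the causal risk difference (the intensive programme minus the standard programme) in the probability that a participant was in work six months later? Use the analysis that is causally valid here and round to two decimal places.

+0.06

Qualification attained during the programme lies on the pathway programme → qualification attained during the programme → outcome, so adjusting for it blocks the indirect effect. For the total causal effect of programme, use the unadjusted pooled rates.
The causal difference is the pooled difference: 0.441 − 0.378 = +0.062.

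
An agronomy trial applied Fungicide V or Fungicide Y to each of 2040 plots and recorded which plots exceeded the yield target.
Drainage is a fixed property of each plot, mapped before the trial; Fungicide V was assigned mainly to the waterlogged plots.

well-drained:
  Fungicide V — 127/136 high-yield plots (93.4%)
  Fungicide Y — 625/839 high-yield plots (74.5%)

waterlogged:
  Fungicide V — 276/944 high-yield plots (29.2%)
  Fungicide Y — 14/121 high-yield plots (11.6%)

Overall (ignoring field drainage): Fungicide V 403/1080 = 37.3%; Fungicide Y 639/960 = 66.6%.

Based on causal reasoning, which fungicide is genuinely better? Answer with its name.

Within every field drainage level Fungicide V has the higher rate, yet pooled Fungicide Y does — Simpson's reversal.
Nothing the fungicide does changes field drainage; the imbalance is an allocation artefact. With field drainage also predicting the outcome, the pooled figure is confounded, and the within-stratum comparison is the causal one.
Within each level — well-drained: 93.4% vs 74.5%; waterlogged: 29.2% vs 11.6% — Fungicide V is higher every time.

Fungicide V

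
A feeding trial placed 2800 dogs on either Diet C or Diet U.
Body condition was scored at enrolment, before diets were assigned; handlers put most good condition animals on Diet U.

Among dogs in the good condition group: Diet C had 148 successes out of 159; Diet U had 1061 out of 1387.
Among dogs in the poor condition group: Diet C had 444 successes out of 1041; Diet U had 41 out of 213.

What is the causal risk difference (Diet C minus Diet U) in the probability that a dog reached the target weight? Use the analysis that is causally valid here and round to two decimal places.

The imbalance in starting body condition arose from how dogs were allocated, not from anything the diet did; and starting body condition independently affects the outcome. The pooled gap is confounded — condition on starting body condition.
Adjusting over the population distribution of starting body condition: 0.552·(0.931−0.765) + 0.448·(0.427−0.192) = +0.196.

+0.20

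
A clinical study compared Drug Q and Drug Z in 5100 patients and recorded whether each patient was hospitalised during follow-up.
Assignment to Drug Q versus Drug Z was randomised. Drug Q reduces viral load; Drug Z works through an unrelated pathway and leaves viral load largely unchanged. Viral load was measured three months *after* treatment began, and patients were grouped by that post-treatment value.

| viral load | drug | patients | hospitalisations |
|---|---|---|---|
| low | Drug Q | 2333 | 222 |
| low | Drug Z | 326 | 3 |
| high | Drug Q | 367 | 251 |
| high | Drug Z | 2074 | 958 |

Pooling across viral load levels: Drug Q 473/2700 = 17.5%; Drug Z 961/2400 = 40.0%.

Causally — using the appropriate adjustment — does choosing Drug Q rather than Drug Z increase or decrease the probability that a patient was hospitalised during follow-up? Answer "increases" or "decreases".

The stratified and pooled comparisons disagree (Drug Z wins within each viral load; Drug Q wins overall), so the answer turns on the causal role of viral load.
Viral load is recorded after the drug and is itself shifted by it — it sits on the causal path from drug to outcome. Conditioning on a mediator would strip out part of the effect we want; the pooled comparison gives the total causal effect.
Pooled: Drug Q 17.5% vs Drug Z 40.0%; Drug Q is lower overall.

decreases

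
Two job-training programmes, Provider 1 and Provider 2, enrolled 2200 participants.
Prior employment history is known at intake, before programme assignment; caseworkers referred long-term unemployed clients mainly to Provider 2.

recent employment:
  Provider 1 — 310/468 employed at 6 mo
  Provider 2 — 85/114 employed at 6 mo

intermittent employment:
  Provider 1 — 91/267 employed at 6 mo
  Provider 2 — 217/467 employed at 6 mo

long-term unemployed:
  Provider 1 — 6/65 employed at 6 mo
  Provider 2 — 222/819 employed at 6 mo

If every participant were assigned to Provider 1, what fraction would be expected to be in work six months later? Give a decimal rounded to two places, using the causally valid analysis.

Within every prior employment history level Provider 2 has the higher rate, yet pooled Provider 1 does — Simpson's reversal.
Prior employment history is set before the programme has any effect — it is not caused by the programme — and it independently drives the outcome. That makes it a confounder, so the causal comparison is within prior employment history levels.
Standardising Provider 1 to the population prior employment history mix: 0.265·310/468 + 0.334·91/267 + 0.402·6/65 = 0.326.

0.33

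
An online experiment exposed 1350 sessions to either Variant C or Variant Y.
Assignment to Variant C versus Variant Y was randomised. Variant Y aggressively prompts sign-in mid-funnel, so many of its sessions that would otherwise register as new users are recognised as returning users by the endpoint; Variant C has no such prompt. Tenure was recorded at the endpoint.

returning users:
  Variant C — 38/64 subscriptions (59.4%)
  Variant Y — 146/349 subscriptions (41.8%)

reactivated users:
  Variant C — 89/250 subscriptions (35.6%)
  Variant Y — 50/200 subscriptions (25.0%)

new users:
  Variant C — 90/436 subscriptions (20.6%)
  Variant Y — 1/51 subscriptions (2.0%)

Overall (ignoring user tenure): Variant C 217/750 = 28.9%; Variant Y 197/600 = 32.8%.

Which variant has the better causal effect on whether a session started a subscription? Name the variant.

User tenure is downstream of the variant. One should not condition on a consequence of treatment, so the overall rates are the right comparison.
Pooled: Variant C 28.9% vs Variant Y 32.8%; Variant Y is higher overall.

Variant Y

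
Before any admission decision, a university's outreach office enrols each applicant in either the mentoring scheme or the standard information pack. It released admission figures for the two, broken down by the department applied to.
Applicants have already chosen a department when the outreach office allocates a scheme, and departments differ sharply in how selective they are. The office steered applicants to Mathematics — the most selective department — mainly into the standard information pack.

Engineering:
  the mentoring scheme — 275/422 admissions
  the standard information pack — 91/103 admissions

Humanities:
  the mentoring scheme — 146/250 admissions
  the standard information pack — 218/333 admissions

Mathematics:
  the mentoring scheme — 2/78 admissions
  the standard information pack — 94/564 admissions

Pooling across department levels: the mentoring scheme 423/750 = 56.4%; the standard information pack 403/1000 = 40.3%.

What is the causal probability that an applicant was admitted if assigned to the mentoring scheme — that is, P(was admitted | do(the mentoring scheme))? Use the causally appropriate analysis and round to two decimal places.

Within every department level the standard information pack has the higher rate, yet pooled the mentoring scheme does — Simpson's reversal.
The imbalance in department arose from how applicants were allocated, not from anything the outreach scheme did; and department independently affects the outcome. The pooled gap is confounded — condition on department.
Standardising the mentoring scheme to the population department mix: 0.300·275/422 + 0.333·146/250 + 0.367·2/78 = 0.399.

0.40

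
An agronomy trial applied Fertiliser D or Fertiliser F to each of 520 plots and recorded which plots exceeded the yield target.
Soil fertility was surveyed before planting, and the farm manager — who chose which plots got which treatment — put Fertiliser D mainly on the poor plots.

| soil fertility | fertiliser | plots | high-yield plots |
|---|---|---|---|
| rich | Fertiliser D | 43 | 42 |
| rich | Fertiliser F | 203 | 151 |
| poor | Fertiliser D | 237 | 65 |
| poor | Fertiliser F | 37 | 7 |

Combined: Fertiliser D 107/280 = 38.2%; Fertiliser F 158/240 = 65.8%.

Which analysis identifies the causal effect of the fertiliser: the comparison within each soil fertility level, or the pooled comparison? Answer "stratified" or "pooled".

The stratified and pooled comparisons disagree (Fertiliser D wins within each soil fertility; Fertiliser F wins overall), so the answer turns on the causal role of soil fertility.
The imbalance in soil fertility arose from how plots were allocated, not from anything the fertiliser did; and soil fertility independently affects the outcome. The pooled gap is confounded — condition on soil fertility.
Within each level — rich: 97.7% vs 74.4%; poor: 27.4% vs 18.9% — Fertiliser D is higher every time.

stratified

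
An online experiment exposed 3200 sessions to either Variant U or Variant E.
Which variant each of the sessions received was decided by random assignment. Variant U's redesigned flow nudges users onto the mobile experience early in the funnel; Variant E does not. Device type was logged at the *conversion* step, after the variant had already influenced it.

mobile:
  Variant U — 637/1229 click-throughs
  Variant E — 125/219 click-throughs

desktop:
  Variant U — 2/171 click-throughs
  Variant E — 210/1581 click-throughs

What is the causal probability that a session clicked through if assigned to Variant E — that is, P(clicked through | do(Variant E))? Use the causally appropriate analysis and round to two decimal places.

0.19

Variant E is higher inside every device type stratum but Variant U is higher in aggregate. Whether to stratify depends on how device type relates to the variant.
Stratifying would compare variants among sessions the variants themselves sorted into device type groups — a form of selection on an intermediate. The unconditioned pooled rates give the total causal effect.
So P(outcome | do(Variant E)) is just the pooled rate for Variant E: 335/1800 = 0.186.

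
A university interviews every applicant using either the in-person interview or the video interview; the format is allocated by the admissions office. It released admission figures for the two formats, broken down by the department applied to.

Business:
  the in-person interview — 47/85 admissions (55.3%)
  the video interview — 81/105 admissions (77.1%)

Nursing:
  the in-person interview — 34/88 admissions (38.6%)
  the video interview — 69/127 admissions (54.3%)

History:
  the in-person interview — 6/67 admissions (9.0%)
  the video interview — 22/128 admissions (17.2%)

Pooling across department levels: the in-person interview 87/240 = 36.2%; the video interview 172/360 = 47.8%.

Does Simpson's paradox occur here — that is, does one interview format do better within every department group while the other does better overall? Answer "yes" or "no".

no

Within each department level (Business 55.3% vs 77.1%; Nursing 38.6% vs 54.3%; History 9.0% vs 17.2%), the video interview has the higher rate every time. Pooled: 36.2% vs 47.8% — the video interview has the higher rate overall. They agree.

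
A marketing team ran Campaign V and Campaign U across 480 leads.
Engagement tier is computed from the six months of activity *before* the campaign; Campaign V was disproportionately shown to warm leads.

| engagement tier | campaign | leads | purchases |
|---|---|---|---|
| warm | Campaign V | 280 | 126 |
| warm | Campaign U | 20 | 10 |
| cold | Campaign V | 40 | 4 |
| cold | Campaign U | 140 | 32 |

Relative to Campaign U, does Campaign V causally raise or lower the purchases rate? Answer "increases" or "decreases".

Engagement tier satisfies the back-door criterion: it is not a descendant of the campaign, and it blocks the spurious path from campaign to outcome. Adjusting for it (i.e., using the within-engagement tier rates) gives the causal effect.
Within each level — warm: 45.0% vs 50.0%; cold: 10.0% vs 22.9% — Campaign U is higher every time.

decreases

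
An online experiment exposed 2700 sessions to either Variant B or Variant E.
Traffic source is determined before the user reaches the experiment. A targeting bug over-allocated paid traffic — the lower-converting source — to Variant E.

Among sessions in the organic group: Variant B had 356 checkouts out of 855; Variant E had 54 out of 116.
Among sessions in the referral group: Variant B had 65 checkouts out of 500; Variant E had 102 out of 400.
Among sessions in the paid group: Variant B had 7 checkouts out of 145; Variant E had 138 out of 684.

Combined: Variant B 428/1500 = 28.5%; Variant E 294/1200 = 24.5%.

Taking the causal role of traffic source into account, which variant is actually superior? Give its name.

The traffic source-specific comparison favours Variant E throughout, but the pooled figures favour Variant B. The question is whether to condition on traffic source.
Traffic source differs across variants for reasons unrelated to any effect of the variant itself, and it separately predicts the outcome — a classic confounder. We must compare within traffic source levels.
Within each level — organic: 41.6% vs 46.6%; referral: 13.0% vs 25.5%; paid: 4.8% vs 20.2% — Variant E is higher every time.

Variant E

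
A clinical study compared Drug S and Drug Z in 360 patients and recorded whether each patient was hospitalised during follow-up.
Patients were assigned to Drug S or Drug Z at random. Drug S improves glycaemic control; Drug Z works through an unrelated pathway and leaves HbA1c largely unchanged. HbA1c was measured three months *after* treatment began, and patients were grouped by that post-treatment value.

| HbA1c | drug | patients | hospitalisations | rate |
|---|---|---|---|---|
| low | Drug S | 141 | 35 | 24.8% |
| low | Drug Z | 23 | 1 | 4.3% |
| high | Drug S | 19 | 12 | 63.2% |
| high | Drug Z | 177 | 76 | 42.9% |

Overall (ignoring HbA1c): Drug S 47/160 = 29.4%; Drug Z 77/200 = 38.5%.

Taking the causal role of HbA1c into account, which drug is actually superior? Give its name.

Drug S

The distribution of HbA1c is itself part of what the drug does — it is an intermediate outcome. Holding it fixed would remove that part of the effect; the total effect is the pooled difference.
Pooled: Drug S 29.4% vs Drug Z 38.5%; Drug S is lower overall.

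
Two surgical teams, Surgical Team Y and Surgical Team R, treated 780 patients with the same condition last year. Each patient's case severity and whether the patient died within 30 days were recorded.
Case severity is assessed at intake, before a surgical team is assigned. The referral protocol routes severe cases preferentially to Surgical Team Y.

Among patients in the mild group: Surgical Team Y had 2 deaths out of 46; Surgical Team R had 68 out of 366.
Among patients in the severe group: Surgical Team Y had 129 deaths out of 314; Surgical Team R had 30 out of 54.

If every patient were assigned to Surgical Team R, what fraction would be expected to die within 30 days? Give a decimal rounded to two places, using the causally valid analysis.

Since case severity is a pre-existing factor (not a product of the surgical team) and it affects the outcome on its own, it is a confounder. The stratified rates, not the pooled rate, identify the causal effect.
Standardising Surgical Team R to the population case severity mix: 0.528·68/366 + 0.472·30/54 = 0.360.

0.36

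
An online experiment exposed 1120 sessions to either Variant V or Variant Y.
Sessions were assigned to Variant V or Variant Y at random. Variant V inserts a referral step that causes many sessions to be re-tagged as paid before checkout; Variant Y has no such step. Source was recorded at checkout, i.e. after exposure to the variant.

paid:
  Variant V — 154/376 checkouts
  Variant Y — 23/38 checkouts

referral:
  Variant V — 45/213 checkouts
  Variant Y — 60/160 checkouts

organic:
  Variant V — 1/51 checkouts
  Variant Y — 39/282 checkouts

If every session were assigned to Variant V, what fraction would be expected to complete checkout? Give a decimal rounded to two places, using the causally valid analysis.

Within every traffic source level Variant Y has the higher rate, yet pooled Variant V does — Simpson's reversal.
Stratifying would compare variants among sessions the variants themselves sorted into traffic source groups — a form of selection on an intermediate. The unconditioned pooled rates give the total causal effect.
So P(outcome | do(Variant V)) is just the pooled rate for Variant V: 200/640 = 0.312.

0.31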